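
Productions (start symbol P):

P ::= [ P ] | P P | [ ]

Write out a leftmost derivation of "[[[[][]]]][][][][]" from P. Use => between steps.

P => PP   [P ::= P P]
PP => PPP   [P ::= P P]
PPP => PPPP   [P ::= P P]
PPPP => PPPPP   [P ::= P P]
PPPPP => [P]PPPP   [P ::= [ P ]]
[P]PPPP => [[P]]PPPP   [P ::= [ P ]]
[[P]]PPPP => [[[P]]]PPPP   [P ::= [ P ]]
[[[P]]]PPPP => [[[PP]]]PPPP   [P ::= P P]
[[[PP]]]PPPP => [[[[]P]]]PPPP   [P ::= [ ]]
[[[[]P]]]PPPP => [[[[][]]]]PPPP   [P ::= [ ]]
[[[[][]]]]PPPP => [[[[][]]]][]PPP   [P ::= [ ]]
[[[[][]]]][]PPP => [[[[][]]]][][]PP   [P ::= [ ]]
[[[[][]]]][][]PP => [[[[][]]]][][][]P   [P ::= [ ]]
[[[[][]]]][][][]P => [[[[][]]]][][][][]   [P ::= [ ]]

P => PP => PPP => PPPP => PPPPP => [P]PPPP => [[P]]PPPP => [[[P]]]PPPP => [[[PP]]]PPPP => [[[[]P]]]PPPP => [[[[][]]]]PPPP => [[[[][]]]][]PPP => [[[[][]]]][][]PP => [[[[][]]]][][][]P => [[[[][]]]][][][][]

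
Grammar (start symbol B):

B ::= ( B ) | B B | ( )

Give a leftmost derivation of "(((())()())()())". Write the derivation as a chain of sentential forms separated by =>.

B=>(B)=>(BB)=>(BBB)=>((B)BB)=>((BB)BB)=>((BBB)BB)=>(((B)BB)BB)=>(((())BB)BB)=>(((())()B)BB)=>(((())()())BB)=>(((())()())()B)=>(((())()())()())

B => (B)   [B ::= ( B )]
(B) => (BB)   [B ::= B B]
(BB) => (BBB)   [B ::= B B]
(BBB) => ((B)BB)   [B ::= ( B )]
((B)BB) => ((BB)BB)   [B ::= B B]
((BB)BB) => ((BBB)BB)   [B ::= B B]
((BBB)BB) => (((B)BB)BB)   [B ::= ( B )]
(((B)BB)BB) => (((())BB)BB)   [B ::= ( )]
(((())BB)BB) => (((())()B)BB)   [B ::= ( )]
(((())()B)BB) => (((())()())BB)   [B ::= ( )]
(((())()())BB) => (((())()())()B)   [B ::= ( )]
(((())()())()B) => (((())()())()())   [B ::= ( )]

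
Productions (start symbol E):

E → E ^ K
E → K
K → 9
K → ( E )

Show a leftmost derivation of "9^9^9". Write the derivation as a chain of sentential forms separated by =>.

E => E^K   [E → E ^ K]
E^K => E^K^K   [E → E ^ K]
E^K^K => K^K^K   [E → K]
K^K^K => 9^K^K   [K → 9]
9^K^K => 9^9^K   [K → 9]
9^9^K => 9^9^9   [K → 9]

E => E^K => E^K^K => K^K^K => 9^K^K => 9^9^K => 9^9^9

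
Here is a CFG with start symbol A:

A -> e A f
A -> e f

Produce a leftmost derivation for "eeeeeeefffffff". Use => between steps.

A => eAf => eeAff => eeeAfff => eeeeAffff => eeeeeAfffff => eeeeeeAffffff => eeeeeeefffffff

A => eAf   [A -> e A f]
eAf => eeAff   [A -> e A f]
eeAff => eeeAfff   [A -> e A f]
eeeAfff => eeeeAffff   [A -> e A f]
eeeeAffff => eeeeeAfffff   [A -> e A f]
eeeeeAfffff => eeeeeeAffffff   [A -> e A f]
eeeeeeAffffff => eeeeeeefffffff   [A -> e f]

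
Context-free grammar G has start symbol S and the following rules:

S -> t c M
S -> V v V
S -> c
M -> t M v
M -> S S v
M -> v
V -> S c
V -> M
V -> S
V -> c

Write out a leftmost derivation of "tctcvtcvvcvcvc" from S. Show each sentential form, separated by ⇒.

S ⇒ VvV   [S -> V v V]
VvV ⇒ SvV   [V -> S]
SvV ⇒ VvVvV   [S -> V v V]
VvVvV ⇒ ScvVvV   [V -> S c]
ScvVvV ⇒ tcMcvVvV   [S -> t c M]
tcMcvVvV ⇒ tcSSvcvVvV   [M -> S S v]
tcSSvcvVvV ⇒ tctcMSvcvVvV   [S -> t c M]
tctcMSvcvVvV ⇒ tctcvSvcvVvV   [M -> v]
tctcvSvcvVvV ⇒ tctcvtcMvcvVvV   [S -> t c M]
tctcvtcMvcvVvV ⇒ tctcvtcvvcvVvV   [M -> v]
tctcvtcvvcvVvV ⇒ tctcvtcvvcvcvV   [V -> c]
tctcvtcvvcvcvV ⇒ tctcvtcvvcvcvc   [V -> c]

S ⇒ VvV ⇒ SvV ⇒ VvVvV ⇒ ScvVvV ⇒ tcMcvVvV ⇒ tcSSvcvVvV ⇒ tctcMSvcvVvV ⇒ tctcvSvcvVvV ⇒ tctcvtcMvcvVvV ⇒ tctcvtcvvcvVvV ⇒ tctcvtcvvcvcvV ⇒ tctcvtcvvcvcvc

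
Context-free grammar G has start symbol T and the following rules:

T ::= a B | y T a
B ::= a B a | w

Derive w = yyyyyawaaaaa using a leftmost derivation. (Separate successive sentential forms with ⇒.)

T ⇒ yTa ⇒ yyTaa ⇒ yyyTaaa ⇒ yyyyTaaaa ⇒ yyyyyTaaaaa ⇒ yyyyyaBaaaaa ⇒ yyyyyawaaaaa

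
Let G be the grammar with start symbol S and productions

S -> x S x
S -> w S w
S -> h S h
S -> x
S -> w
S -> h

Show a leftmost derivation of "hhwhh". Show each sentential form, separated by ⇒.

S ⇒ hSh ⇒ hhShh ⇒ hhwhh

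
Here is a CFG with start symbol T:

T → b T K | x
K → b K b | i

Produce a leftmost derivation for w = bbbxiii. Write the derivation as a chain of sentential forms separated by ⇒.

T ⇒ bTK ⇒ bbTKK ⇒ bbbTKKK ⇒ bbbxKKK ⇒ bbbxiKK ⇒ bbbxiiK ⇒ bbbxiii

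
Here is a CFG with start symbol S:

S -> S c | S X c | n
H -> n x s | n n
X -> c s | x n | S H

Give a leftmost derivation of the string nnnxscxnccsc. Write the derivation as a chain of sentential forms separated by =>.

S=>SXc=>SXcXc=>SXcXcXc=>nXcXcXc=>nSHcXcXc=>nnHcXcXc=>nnnxscXcXc=>nnnxscxncXc=>nnnxscxnccsc

S => SXc   [S -> S X c]
SXc => SXcXc   [S -> S X c]
SXcXc => SXcXcXc   [S -> S X c]
SXcXcXc => nXcXcXc   [S -> n]
nXcXcXc => nSHcXcXc   [X -> S H]
nSHcXcXc => nnHcXcXc   [S -> n]
nnHcXcXc => nnnxscXcXc   [H -> n x s]
nnnxscXcXc => nnnxscxncXc   [X -> x n]
nnnxscxncXc => nnnxscxnccsc   [X -> c s]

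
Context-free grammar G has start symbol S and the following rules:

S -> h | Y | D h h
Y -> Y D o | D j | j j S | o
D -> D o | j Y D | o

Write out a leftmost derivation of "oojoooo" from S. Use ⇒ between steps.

S ⇒ Y   [S -> Y]
Y ⇒ YDo   [Y -> Y D o]
YDo ⇒ YDoDo   [Y -> Y D o]
YDoDo ⇒ DjDoDo   [Y -> D j]
DjDoDo ⇒ DojDoDo   [D -> D o]
DojDoDo ⇒ oojDoDo   [D -> o]
oojDoDo ⇒ oojooDo   [D -> o]
oojooDo ⇒ oojoooo   [D -> o]

S⇒Y⇒YDo⇒YDoDo⇒DjDoDo⇒DojDoDo⇒oojDoDo⇒oojooDo⇒oojoooo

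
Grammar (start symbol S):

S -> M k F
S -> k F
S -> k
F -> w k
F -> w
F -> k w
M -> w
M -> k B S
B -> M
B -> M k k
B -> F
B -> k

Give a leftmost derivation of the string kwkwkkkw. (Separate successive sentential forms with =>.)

S => MkF => kBSkF => kMSkF => kwSkF => kwkFkF => kwkwkkF => kwkwkkkw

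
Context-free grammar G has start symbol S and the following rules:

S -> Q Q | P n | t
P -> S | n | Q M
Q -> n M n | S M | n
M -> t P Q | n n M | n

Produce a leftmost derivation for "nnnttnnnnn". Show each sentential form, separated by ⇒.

S ⇒ QQ ⇒ nMnQ ⇒ nnnMnQ ⇒ nnntPQnQ ⇒ nnntSQnQ ⇒ nnnttQnQ ⇒ nnnttnMnnQ ⇒ nnnttnnnnQ ⇒ nnnttnnnnn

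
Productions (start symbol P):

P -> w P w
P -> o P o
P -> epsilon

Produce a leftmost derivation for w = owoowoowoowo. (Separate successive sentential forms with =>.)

P => oPo => owPwo => owoPowo => owooPoowo => owoowPwoowo => owoowoPowoowo => owoowoowoowo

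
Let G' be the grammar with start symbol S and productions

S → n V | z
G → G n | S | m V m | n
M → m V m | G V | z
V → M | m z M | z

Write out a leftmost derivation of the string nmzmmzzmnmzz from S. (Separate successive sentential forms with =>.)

S => nV => nmzM => nmzGV => nmzGnV => nmzmVmnV => nmzmmzMmnV => nmzmmzzmnV => nmzmmzzmnmzM => nmzmmzzmnmzz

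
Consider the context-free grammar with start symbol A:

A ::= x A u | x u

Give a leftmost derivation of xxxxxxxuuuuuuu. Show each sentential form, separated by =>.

A => xAu   [A ::= x A u]
xAu => xxAuu   [A ::= x A u]
xxAuu => xxxAuuu   [A ::= x A u]
xxxAuuu => xxxxAuuuu   [A ::= x A u]
xxxxAuuuu => xxxxxAuuuuu   [A ::= x A u]
xxxxxAuuuuu => xxxxxxAuuuuuu   [A ::= x A u]
xxxxxxAuuuuuu => xxxxxxxuuuuuuu   [A ::= x u]

A=>xAu=>xxAuu=>xxxAuuu=>xxxxAuuuu=>xxxxxAuuuuu=>xxxxxxAuuuuuu=>xxxxxxxuuuuuuu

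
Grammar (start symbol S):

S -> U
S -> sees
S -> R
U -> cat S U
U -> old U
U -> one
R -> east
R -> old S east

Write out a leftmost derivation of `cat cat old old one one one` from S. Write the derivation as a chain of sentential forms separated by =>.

S => U => cat S U => cat U U => cat cat S U U => cat cat U U U => cat cat old U U U => cat cat old old U U U => cat cat old old one U U => cat cat old old one one U => cat cat old old one one one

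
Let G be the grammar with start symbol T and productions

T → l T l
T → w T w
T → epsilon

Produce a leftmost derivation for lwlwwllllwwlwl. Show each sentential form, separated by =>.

T => lTl   [T → l T l]
lTl => lwTwl   [T → w T w]
lwTwl => lwlTlwl   [T → l T l]
lwlTlwl => lwlwTwlwl   [T → w T w]
lwlwTwlwl => lwlwwTwwlwl   [T → w T w]
lwlwwTwwlwl => lwlwwlTlwwlwl   [T → l T l]
lwlwwlTlwwlwl => lwlwwllTllwwlwl   [T → l T l]
lwlwwllTllwwlwl => lwlwwllllwwlwl   [T → epsilon]

T=>lTl=>lwTwl=>lwlTlwl=>lwlwTwlwl=>lwlwwTwwlwl=>lwlwwlTlwwlwl=>lwlwwllTllwwlwl=>lwlwwllllwwlwl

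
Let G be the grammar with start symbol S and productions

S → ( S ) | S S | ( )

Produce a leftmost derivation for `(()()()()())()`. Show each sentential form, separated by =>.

S => SS => (S)S => (SS)S => (SSS)S => (SSSS)S => (()SSS)S => (()SSSS)S => (()()SSS)S => (()()()SS)S => (()()()()S)S => (()()()()())S => (()()()()())()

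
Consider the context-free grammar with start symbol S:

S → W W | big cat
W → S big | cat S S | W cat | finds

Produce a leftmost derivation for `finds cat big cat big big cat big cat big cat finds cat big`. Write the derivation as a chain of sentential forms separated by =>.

S => W W => finds W => finds S big => finds W W big => finds cat S S W big => finds cat W W S W big => finds cat S big W S W big => finds cat big cat big W S W big => finds cat big cat big W cat S W big => finds cat big cat big S big cat S W big => finds cat big cat big big cat big cat S W big => finds cat big cat big big cat big cat big cat W big => finds cat big cat big big cat big cat big cat W cat big => finds cat big cat big big cat big cat big cat finds cat big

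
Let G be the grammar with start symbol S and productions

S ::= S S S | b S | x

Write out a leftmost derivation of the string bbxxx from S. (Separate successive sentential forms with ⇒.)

S ⇒ SSS ⇒ bSSS ⇒ bbSSS ⇒ bbxSS ⇒ bbxxS ⇒ bbxxx

S ⇒ SSS   [S ::= S S S]
SSS ⇒ bSSS   [S ::= b S]
bSSS ⇒ bbSSS   [S ::= b S]
bbSSS ⇒ bbxSS   [S ::= x]
bbxSS ⇒ bbxxS   [S ::= x]
bbxxS ⇒ bbxxx   [S ::= x]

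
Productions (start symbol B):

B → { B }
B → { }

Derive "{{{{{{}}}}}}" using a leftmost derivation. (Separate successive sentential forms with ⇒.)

B ⇒ {B} ⇒ {{B}} ⇒ {{{B}}} ⇒ {{{{B}}}} ⇒ {{{{{B}}}}} ⇒ {{{{{{}}}}}}

B ⇒ {B}   [B → { B }]
{B} ⇒ {{B}}   [B → { B }]
{{B}} ⇒ {{{B}}}   [B → { B }]
{{{B}}} ⇒ {{{{B}}}}   [B → { B }]
{{{{B}}}} ⇒ {{{{{B}}}}}   [B → { B }]
{{{{{B}}}}} ⇒ {{{{{{}}}}}}   [B → { }]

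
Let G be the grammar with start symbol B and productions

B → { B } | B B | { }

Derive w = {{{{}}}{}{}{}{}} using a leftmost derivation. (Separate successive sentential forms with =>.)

B=>{B}=>{BB}=>{BBB}=>{BBBB}=>{BBBBB}=>{{B}BBBB}=>{{{B}}BBBB}=>{{{{}}}BBBB}=>{{{{}}}{}BBB}=>{{{{}}}{}{}BB}=>{{{{}}}{}{}{}B}=>{{{{}}}{}{}{}{}}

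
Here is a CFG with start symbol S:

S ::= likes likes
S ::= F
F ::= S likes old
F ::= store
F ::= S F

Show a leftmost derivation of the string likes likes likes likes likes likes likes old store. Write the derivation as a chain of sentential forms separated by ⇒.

S ⇒ F   [S ::= F]
F ⇒ S F   [F ::= S F]
S F ⇒ F F   [S ::= F]
F F ⇒ S F F   [F ::= S F]
S F F ⇒ likes likes F F   [S ::= likes likes]
likes likes F F ⇒ likes likes S F F   [F ::= S F]
likes likes S F F ⇒ likes likes likes likes F F   [S ::= likes likes]
likes likes likes likes F F ⇒ likes likes likes likes S likes old F   [F ::= S likes old]
likes likes likes likes S likes old F ⇒ likes likes likes likes likes likes likes old F   [S ::= likes likes]
likes likes likes likes likes likes likes old F ⇒ likes likes likes likes likes likes likes old store   [F ::= store]

S ⇒ F ⇒ S F ⇒ F F ⇒ S F F ⇒ likes likes F F ⇒ likes likes S F F ⇒ likes likes likes likes F F ⇒ likes likes likes likes S likes old F ⇒ likes likes likes likes likes likes likes old F ⇒ likes likes likes likes likes likes likes old store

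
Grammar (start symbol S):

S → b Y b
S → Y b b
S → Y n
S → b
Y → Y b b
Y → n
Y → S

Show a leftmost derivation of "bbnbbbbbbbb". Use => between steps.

S=>bYb=>bSb=>bbYbb=>bbSbb=>bbYbbbb=>bbYbbbbbb=>bbYbbbbbbbb=>bbnbbbbbbbb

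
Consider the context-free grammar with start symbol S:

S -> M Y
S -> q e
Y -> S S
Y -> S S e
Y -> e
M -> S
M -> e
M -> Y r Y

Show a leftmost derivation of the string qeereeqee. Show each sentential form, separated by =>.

S => MY   [S -> M Y]
MY => SY   [M -> S]
SY => qeY   [S -> q e]
qeY => qeSSe   [Y -> S S e]
qeSSe => qeMYSe   [S -> M Y]
qeMYSe => qeYrYYSe   [M -> Y r Y]
qeYrYYSe => qeerYYSe   [Y -> e]
qeerYYSe => qeereYSe   [Y -> e]
qeereYSe => qeereeSe   [Y -> e]
qeereeSe => qeereeqee   [S -> q e]

S => MY => SY => qeY => qeSSe => qeMYSe => qeYrYYSe => qeerYYSe => qeereYSe => qeereeSe => qeereeqee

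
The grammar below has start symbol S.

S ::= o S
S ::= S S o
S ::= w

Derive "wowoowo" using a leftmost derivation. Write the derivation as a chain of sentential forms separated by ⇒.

S ⇒ SSo   [S ::= S S o]
SSo ⇒ SSoSo   [S ::= S S o]
SSoSo ⇒ wSoSo   [S ::= w]
wSoSo ⇒ woSoSo   [S ::= o S]
woSoSo ⇒ wowoSo   [S ::= w]
wowoSo ⇒ wowooSo   [S ::= o S]
wowooSo ⇒ wowoowo   [S ::= w]

S⇒SSo⇒SSoSo⇒wSoSo⇒woSoSo⇒wowoSo⇒wowooSo⇒wowoowo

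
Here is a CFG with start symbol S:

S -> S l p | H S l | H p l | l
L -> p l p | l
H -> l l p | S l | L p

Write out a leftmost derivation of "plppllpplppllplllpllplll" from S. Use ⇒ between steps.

S ⇒ HSl ⇒ LpSl ⇒ plppSl ⇒ plppHSll ⇒ plppllpSll ⇒ plppllpHSlll ⇒ plppllpLpSlll ⇒ plppllpplppSlll ⇒ plppllpplppSlplll ⇒ plppllpplppHpllplll ⇒ plppllpplppSlpllplll ⇒ plppllpplppHSllpllplll ⇒ plppllpplppllpSllpllplll ⇒ plppllpplppllplllpllplll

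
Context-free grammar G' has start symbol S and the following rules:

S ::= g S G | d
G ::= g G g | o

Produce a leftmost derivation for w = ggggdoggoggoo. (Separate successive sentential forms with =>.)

S => gSG   [S ::= g S G]
gSG => ggSGG   [S ::= g S G]
ggSGG => gggSGGG   [S ::= g S G]
gggSGGG => ggggSGGGG   [S ::= g S G]
ggggSGGGG => ggggdGGGG   [S ::= d]
ggggdGGGG => ggggdoGGG   [G ::= o]
ggggdoGGG => ggggdogGgGG   [G ::= g G g]
ggggdogGgGG => ggggdoggGggGG   [G ::= g G g]
ggggdoggGggGG => ggggdoggoggGG   [G ::= o]
ggggdoggoggGG => ggggdoggoggoG   [G ::= o]
ggggdoggoggoG => ggggdoggoggoo   [G ::= o]

S => gSG => ggSGG => gggSGGG => ggggSGGGG => ggggdGGGG => ggggdoGGG => ggggdogGgGG => ggggdoggGggGG => ggggdoggoggGG => ggggdoggoggoG => ggggdoggoggoo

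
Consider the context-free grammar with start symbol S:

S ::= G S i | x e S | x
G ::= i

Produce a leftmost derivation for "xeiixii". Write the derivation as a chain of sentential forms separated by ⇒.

S ⇒ xeS   [S ::= x e S]
xeS ⇒ xeGSi   [S ::= G S i]
xeGSi ⇒ xeiSi   [G ::= i]
xeiSi ⇒ xeiGSii   [S ::= G S i]
xeiGSii ⇒ xeiiSii   [G ::= i]
xeiiSii ⇒ xeiixii   [S ::= x]

S ⇒ xeS ⇒ xeGSi ⇒ xeiSi ⇒ xeiGSii ⇒ xeiiSii ⇒ xeiixii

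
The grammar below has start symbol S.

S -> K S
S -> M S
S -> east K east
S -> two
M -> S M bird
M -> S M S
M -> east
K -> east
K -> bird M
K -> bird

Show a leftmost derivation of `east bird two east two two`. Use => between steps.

S => K S => east S => east K S => east bird S => east bird M S => east bird S M S S => east bird two M S S => east bird two east S S => east bird two east two S => east bird two east two two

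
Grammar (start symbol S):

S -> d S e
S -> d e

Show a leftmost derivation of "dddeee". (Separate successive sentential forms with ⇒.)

S ⇒ dSe ⇒ ddSee ⇒ dddeee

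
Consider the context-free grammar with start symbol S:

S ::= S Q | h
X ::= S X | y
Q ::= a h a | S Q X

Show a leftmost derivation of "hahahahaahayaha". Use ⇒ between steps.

S ⇒ SQ ⇒ SQQ ⇒ SQQQ ⇒ hQQQ ⇒ hahaQQ ⇒ hahaSQXQ ⇒ hahaSQQXQ ⇒ hahahQQXQ ⇒ hahahahaQXQ ⇒ hahahahaahaXQ ⇒ hahahahaahayQ ⇒ hahahahaahayaha

S ⇒ SQ   [S ::= S Q]
SQ ⇒ SQQ   [S ::= S Q]
SQQ ⇒ SQQQ   [S ::= S Q]
SQQQ ⇒ hQQQ   [S ::= h]
hQQQ ⇒ hahaQQ   [Q ::= a h a]
hahaQQ ⇒ hahaSQXQ   [Q ::= S Q X]
hahaSQXQ ⇒ hahaSQQXQ   [S ::= S Q]
hahaSQQXQ ⇒ hahahQQXQ   [S ::= h]
hahahQQXQ ⇒ hahahahaQXQ   [Q ::= a h a]
hahahahaQXQ ⇒ hahahahaahaXQ   [Q ::= a h a]
hahahahaahaXQ ⇒ hahahahaahayQ   [X ::= y]
hahahahaahayQ ⇒ hahahahaahayaha   [Q ::= a h a]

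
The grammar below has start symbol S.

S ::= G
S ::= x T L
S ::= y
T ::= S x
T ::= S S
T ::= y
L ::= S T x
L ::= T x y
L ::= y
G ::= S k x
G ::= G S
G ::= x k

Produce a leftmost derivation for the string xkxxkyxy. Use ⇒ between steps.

S⇒G⇒GS⇒xkS⇒xkxTL⇒xkxSxL⇒xkxGxL⇒xkxGSxL⇒xkxxkSxL⇒xkxxkyxL⇒xkxxkyxy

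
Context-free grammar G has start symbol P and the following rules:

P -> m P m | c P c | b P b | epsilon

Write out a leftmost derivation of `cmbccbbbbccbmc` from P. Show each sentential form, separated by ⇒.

P⇒cPc⇒cmPmc⇒cmbPbmc⇒cmbcPcbmc⇒cmbccPccbmc⇒cmbccbPbccbmc⇒cmbccbbPbbccbmc⇒cmbccbbbbccbmc

P ⇒ cPc   [P -> c P c]
cPc ⇒ cmPmc   [P -> m P m]
cmPmc ⇒ cmbPbmc   [P -> b P b]
cmbPbmc ⇒ cmbcPcbmc   [P -> c P c]
cmbcPcbmc ⇒ cmbccPccbmc   [P -> c P c]
cmbccPccbmc ⇒ cmbccbPbccbmc   [P -> b P b]
cmbccbPbccbmc ⇒ cmbccbbPbbccbmc   [P -> b P b]
cmbccbbPbbccbmc ⇒ cmbccbbbbccbmc   [P -> epsilon]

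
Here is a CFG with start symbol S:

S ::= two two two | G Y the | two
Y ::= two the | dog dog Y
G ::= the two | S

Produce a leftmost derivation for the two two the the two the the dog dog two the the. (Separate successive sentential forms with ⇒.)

S ⇒ G Y the ⇒ S Y the ⇒ G Y the Y the ⇒ S Y the Y the ⇒ G Y the Y the Y the ⇒ the two Y the Y the Y the ⇒ the two two the the Y the Y the ⇒ the two two the the two the the Y the ⇒ the two two the the two the the dog dog Y the ⇒ the two two the the two the the dog dog two the the

S ⇒ G Y the   [S ::= G Y the]
G Y the ⇒ S Y the   [G ::= S]
S Y the ⇒ G Y the Y the   [S ::= G Y the]
G Y the Y the ⇒ S Y the Y the   [G ::= S]
S Y the Y the ⇒ G Y the Y the Y the   [S ::= G Y the]
G Y the Y the Y the ⇒ the two Y the Y the Y the   [G ::= the two]
the two Y the Y the Y the ⇒ the two two the the Y the Y the   [Y ::= two the]
the two two the the Y the Y the ⇒ the two two the the two the the Y the   [Y ::= two the]
the two two the the two the the Y the ⇒ the two two the the two the the dog dog Y the   [Y ::= dog dog Y]
the two two the the two the the dog dog Y the ⇒ the two two the the two the the dog dog two the the   [Y ::= two the]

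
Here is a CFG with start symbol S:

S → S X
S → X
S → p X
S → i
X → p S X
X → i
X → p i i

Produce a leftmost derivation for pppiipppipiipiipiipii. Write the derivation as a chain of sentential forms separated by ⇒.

S ⇒ pX   [S → p X]
pX ⇒ ppSX   [X → p S X]
ppSX ⇒ ppXX   [S → X]
ppXX ⇒ pppiiX   [X → p i i]
pppiiX ⇒ pppiipSX   [X → p S X]
pppiipSX ⇒ pppiippXX   [S → p X]
pppiippXX ⇒ pppiipppSXX   [X → p S X]
pppiipppSXX ⇒ pppiipppSXXX   [S → S X]
pppiipppSXXX ⇒ pppiipppSXXXX   [S → S X]
pppiipppSXXXX ⇒ pppiipppiXXXX   [S → i]
pppiipppiXXXX ⇒ pppiipppipiiXXX   [X → p i i]
pppiipppipiiXXX ⇒ pppiipppipiipiiXX   [X → p i i]
pppiipppipiipiiXX ⇒ pppiipppipiipiipiiX   [X → p i i]
pppiipppipiipiipiiX ⇒ pppiipppipiipiipiipii   [X → p i i]

S⇒pX⇒ppSX⇒ppXX⇒pppiiX⇒pppiipSX⇒pppiippXX⇒pppiipppSXX⇒pppiipppSXXX⇒pppiipppSXXXX⇒pppiipppiXXXX⇒pppiipppipiiXXX⇒pppiipppipiipiiXX⇒pppiipppipiipiipiiX⇒pppiipppipiipiipiipii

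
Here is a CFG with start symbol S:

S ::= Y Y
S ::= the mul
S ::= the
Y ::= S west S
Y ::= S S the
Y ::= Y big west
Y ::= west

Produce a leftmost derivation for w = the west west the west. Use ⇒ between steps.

S ⇒ Y Y ⇒ S S the Y ⇒ the S the Y ⇒ the Y Y the Y ⇒ the west Y the Y ⇒ the west west the Y ⇒ the west west the west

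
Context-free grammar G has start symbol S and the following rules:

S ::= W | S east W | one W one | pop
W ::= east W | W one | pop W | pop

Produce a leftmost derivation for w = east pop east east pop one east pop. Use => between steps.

S => S east W => W east W => east W east W => east W one east W => east pop W one east W => east pop east W one east W => east pop east east W one east W => east pop east east pop one east W => east pop east east pop one east pop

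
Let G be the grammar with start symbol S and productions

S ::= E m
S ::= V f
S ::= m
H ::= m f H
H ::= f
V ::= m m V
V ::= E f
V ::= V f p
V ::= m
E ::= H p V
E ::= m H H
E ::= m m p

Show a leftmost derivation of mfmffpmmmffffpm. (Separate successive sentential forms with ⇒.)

S ⇒ Em   [S ::= E m]
Em ⇒ HpVm   [E ::= H p V]
HpVm ⇒ mfHpVm   [H ::= m f H]
mfHpVm ⇒ mfmfHpVm   [H ::= m f H]
mfmfHpVm ⇒ mfmffpVm   [H ::= f]
mfmffpVm ⇒ mfmffpmmVm   [V ::= m m V]
mfmffpmmVm ⇒ mfmffpmmVfpm   [V ::= V f p]
mfmffpmmVfpm ⇒ mfmffpmmEffpm   [V ::= E f]
mfmffpmmEffpm ⇒ mfmffpmmmHHffpm   [E ::= m H H]
mfmffpmmmHHffpm ⇒ mfmffpmmmfHffpm   [H ::= f]
mfmffpmmmfHffpm ⇒ mfmffpmmmffffpm   [H ::= f]

S⇒Em⇒HpVm⇒mfHpVm⇒mfmfHpVm⇒mfmffpVm⇒mfmffpmmVm⇒mfmffpmmVfpm⇒mfmffpmmEffpm⇒mfmffpmmmHHffpm⇒mfmffpmmmfHffpm⇒mfmffpmmmffffpm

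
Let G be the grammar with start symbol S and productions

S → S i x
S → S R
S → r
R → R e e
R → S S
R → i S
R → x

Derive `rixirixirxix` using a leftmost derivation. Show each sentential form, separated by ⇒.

S ⇒ Six ⇒ SRix ⇒ SixRix ⇒ rixRix ⇒ rixiSix ⇒ rixiSRix ⇒ rixiSRRix ⇒ rixiSixRRix ⇒ rixirixRRix ⇒ rixirixiSRix ⇒ rixirixirRix ⇒ rixirixirxix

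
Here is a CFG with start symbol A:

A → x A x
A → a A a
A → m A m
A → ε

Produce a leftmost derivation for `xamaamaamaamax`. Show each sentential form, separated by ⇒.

A ⇒ xAx ⇒ xaAax ⇒ xamAmax ⇒ xamaAamax ⇒ xamaaAaamax ⇒ xamaamAmaamax ⇒ xamaamaAamaamax ⇒ xamaamaamaamax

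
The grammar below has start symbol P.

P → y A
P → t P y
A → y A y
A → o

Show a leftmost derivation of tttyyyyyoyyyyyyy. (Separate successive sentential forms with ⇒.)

P ⇒ tPy ⇒ ttPyy ⇒ tttPyyy ⇒ tttyAyyy ⇒ tttyyAyyyy ⇒ tttyyyAyyyyy ⇒ tttyyyyAyyyyyy ⇒ tttyyyyyAyyyyyyy ⇒ tttyyyyyoyyyyyyy

P ⇒ tPy   [P → t P y]
tPy ⇒ ttPyy   [P → t P y]
ttPyy ⇒ tttPyyy   [P → t P y]
tttPyyy ⇒ tttyAyyy   [P → y A]
tttyAyyy ⇒ tttyyAyyyy   [A → y A y]
tttyyAyyyy ⇒ tttyyyAyyyyy   [A → y A y]
tttyyyAyyyyy ⇒ tttyyyyAyyyyyy   [A → y A y]
tttyyyyAyyyyyy ⇒ tttyyyyyAyyyyyyy   [A → y A y]
tttyyyyyAyyyyyyy ⇒ tttyyyyyoyyyyyyy   [A → o]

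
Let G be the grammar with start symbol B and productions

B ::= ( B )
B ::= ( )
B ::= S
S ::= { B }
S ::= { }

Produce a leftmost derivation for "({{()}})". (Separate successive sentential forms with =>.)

B => (B)   [B ::= ( B )]
(B) => (S)   [B ::= S]
(S) => ({B})   [S ::= { B }]
({B}) => ({S})   [B ::= S]
({S}) => ({{B}})   [S ::= { B }]
({{B}}) => ({{()}})   [B ::= ( )]

B => (B) => (S) => ({B}) => ({S}) => ({{B}}) => ({{()}})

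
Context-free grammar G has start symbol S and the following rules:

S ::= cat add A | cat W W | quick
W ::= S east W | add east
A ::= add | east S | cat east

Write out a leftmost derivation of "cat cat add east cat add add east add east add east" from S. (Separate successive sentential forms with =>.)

S => cat W W => cat S east W W => cat cat add A east W W => cat cat add east S east W W => cat cat add east cat add A east W W => cat cat add east cat add add east W W => cat cat add east cat add add east add east W => cat cat add east cat add add east add east add east

S => cat W W   [S ::= cat W W]
cat W W => cat S east W W   [W ::= S east W]
cat S east W W => cat cat add A east W W   [S ::= cat add A]
cat cat add A east W W => cat cat add east S east W W   [A ::= east S]
cat cat add east S east W W => cat cat add east cat add A east W W   [S ::= cat add A]
cat cat add east cat add A east W W => cat cat add east cat add add east W W   [A ::= add]
cat cat add east cat add add east W W => cat cat add east cat add add east add east W   [W ::= add east]
cat cat add east cat add add east add east W => cat cat add east cat add add east add east add east   [W ::= add east]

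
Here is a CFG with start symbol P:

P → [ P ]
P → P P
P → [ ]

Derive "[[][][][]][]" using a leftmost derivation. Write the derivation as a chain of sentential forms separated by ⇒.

P⇒PP⇒[P]P⇒[PP]P⇒[PPP]P⇒[PPPP]P⇒[[]PPP]P⇒[[][]PP]P⇒[[][][]P]P⇒[[][][][]]P⇒[[][][][]][]

P ⇒ PP   [P → P P]
PP ⇒ [P]P   [P → [ P ]]
[P]P ⇒ [PP]P   [P → P P]
[PP]P ⇒ [PPP]P   [P → P P]
[PPP]P ⇒ [PPPP]P   [P → P P]
[PPPP]P ⇒ [[]PPP]P   [P → [ ]]
[[]PPP]P ⇒ [[][]PP]P   [P → [ ]]
[[][]PP]P ⇒ [[][][]P]P   [P → [ ]]
[[][][]P]P ⇒ [[][][][]]P   [P → [ ]]
[[][][][]]P ⇒ [[][][][]][]   [P → [ ]]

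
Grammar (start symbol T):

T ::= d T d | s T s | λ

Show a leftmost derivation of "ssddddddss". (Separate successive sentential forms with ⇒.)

T⇒sTs⇒ssTss⇒ssdTdss⇒ssddTddss⇒ssdddTdddss⇒ssddddddss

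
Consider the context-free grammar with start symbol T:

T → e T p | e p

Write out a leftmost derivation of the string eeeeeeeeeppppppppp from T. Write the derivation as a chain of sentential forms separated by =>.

T=>eTp=>eeTpp=>eeeTppp=>eeeeTpppp=>eeeeeTppppp=>eeeeeeTpppppp=>eeeeeeeTppppppp=>eeeeeeeeTpppppppp=>eeeeeeeeeppppppppp

T => eTp   [T → e T p]
eTp => eeTpp   [T → e T p]
eeTpp => eeeTppp   [T → e T p]
eeeTppp => eeeeTpppp   [T → e T p]
eeeeTpppp => eeeeeTppppp   [T → e T p]
eeeeeTppppp => eeeeeeTpppppp   [T → e T p]
eeeeeeTpppppp => eeeeeeeTppppppp   [T → e T p]
eeeeeeeTppppppp => eeeeeeeeTpppppppp   [T → e T p]
eeeeeeeeTpppppppp => eeeeeeeeeppppppppp   [T → e p]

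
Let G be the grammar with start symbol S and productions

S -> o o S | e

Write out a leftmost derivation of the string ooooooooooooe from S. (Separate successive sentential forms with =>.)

S => ooS => ooooS => ooooooS => ooooooooS => ooooooooooS => ooooooooooooS => ooooooooooooe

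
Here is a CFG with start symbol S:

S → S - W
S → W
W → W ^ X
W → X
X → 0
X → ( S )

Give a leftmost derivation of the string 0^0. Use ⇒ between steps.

S⇒W⇒W^X⇒X^X⇒0^X⇒0^0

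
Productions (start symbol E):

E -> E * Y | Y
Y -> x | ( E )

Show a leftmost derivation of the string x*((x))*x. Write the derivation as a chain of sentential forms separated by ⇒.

E⇒E*Y⇒E*Y*Y⇒Y*Y*Y⇒x*Y*Y⇒x*(E)*Y⇒x*(Y)*Y⇒x*((E))*Y⇒x*((Y))*Y⇒x*((x))*Y⇒x*((x))*x

E ⇒ E*Y   [E -> E * Y]
E*Y ⇒ E*Y*Y   [E -> E * Y]
E*Y*Y ⇒ Y*Y*Y   [E -> Y]
Y*Y*Y ⇒ x*Y*Y   [Y -> x]
x*Y*Y ⇒ x*(E)*Y   [Y -> ( E )]
x*(E)*Y ⇒ x*(Y)*Y   [E -> Y]
x*(Y)*Y ⇒ x*((E))*Y   [Y -> ( E )]
x*((E))*Y ⇒ x*((Y))*Y   [E -> Y]
x*((Y))*Y ⇒ x*((x))*Y   [Y -> x]
x*((x))*Y ⇒ x*((x))*x   [Y -> x]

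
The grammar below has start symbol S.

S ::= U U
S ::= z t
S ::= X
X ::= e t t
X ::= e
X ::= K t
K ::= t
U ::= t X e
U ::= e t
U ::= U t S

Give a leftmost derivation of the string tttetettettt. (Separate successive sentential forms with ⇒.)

S ⇒ UU ⇒ tXeU ⇒ tKteU ⇒ ttteU ⇒ ttteUtS ⇒ tttetXetS ⇒ tttetettetS ⇒ tttetettetX ⇒ tttetettetKt ⇒ tttetettettt

S ⇒ UU   [S ::= U U]
UU ⇒ tXeU   [U ::= t X e]
tXeU ⇒ tKteU   [X ::= K t]
tKteU ⇒ ttteU   [K ::= t]
ttteU ⇒ ttteUtS   [U ::= U t S]
ttteUtS ⇒ tttetXetS   [U ::= t X e]
tttetXetS ⇒ tttetettetS   [X ::= e t t]
tttetettetS ⇒ tttetettetX   [S ::= X]
tttetettetX ⇒ tttetettetKt   [X ::= K t]
tttetettetKt ⇒ tttetettettt   [K ::= t]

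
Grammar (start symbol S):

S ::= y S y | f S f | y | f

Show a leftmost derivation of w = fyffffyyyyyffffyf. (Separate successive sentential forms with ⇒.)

S ⇒ fSf ⇒ fySyf ⇒ fyfSfyf ⇒ fyffSffyf ⇒ fyfffSfffyf ⇒ fyffffSffffyf ⇒ fyffffySyffffyf ⇒ fyffffyySyyffffyf ⇒ fyffffyyyyyffffyf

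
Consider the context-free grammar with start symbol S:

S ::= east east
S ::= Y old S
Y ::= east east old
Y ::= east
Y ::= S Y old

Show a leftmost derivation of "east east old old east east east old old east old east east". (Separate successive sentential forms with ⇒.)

S ⇒ Y old S ⇒ S Y old old S ⇒ Y old S Y old old S ⇒ east east old old S Y old old S ⇒ east east old old east east Y old old S ⇒ east east old old east east east old old S ⇒ east east old old east east east old old Y old S ⇒ east east old old east east east old old east old S ⇒ east east old old east east east old old east old east east

S ⇒ Y old S   [S ::= Y old S]
Y old S ⇒ S Y old old S   [Y ::= S Y old]
S Y old old S ⇒ Y old S Y old old S   [S ::= Y old S]
Y old S Y old old S ⇒ east east old old S Y old old S   [Y ::= east east old]
east east old old S Y old old S ⇒ east east old old east east Y old old S   [S ::= east east]
east east old old east east Y old old S ⇒ east east old old east east east old old S   [Y ::= east]
east east old old east east east old old S ⇒ east east old old east east east old old Y old S   [S ::= Y old S]
east east old old east east east old old Y old S ⇒ east east old old east east east old old east old S   [Y ::= east]
east east old old east east east old old east old S ⇒ east east old old east east east old old east old east east   [S ::= east east]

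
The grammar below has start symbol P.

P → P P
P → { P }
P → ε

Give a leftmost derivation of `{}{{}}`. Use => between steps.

P => PP => {P}P => {}P => {}PP => {}PPP => {}PPPP => {}{P}PPP => {}{{P}}PPP => {}{{}}PPP => {}{{}}PP => {}{{}}P => {}{{}}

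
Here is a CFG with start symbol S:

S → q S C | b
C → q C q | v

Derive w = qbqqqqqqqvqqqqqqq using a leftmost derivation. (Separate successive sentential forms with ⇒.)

S⇒qSC⇒qbC⇒qbqCq⇒qbqqCqq⇒qbqqqCqqq⇒qbqqqqCqqqq⇒qbqqqqqCqqqqq⇒qbqqqqqqCqqqqqq⇒qbqqqqqqqCqqqqqqq⇒qbqqqqqqqvqqqqqqq

S ⇒ qSC   [S → q S C]
qSC ⇒ qbC   [S → b]
qbC ⇒ qbqCq   [C → q C q]
qbqCq ⇒ qbqqCqq   [C → q C q]
qbqqCqq ⇒ qbqqqCqqq   [C → q C q]
qbqqqCqqq ⇒ qbqqqqCqqqq   [C → q C q]
qbqqqqCqqqq ⇒ qbqqqqqCqqqqq   [C → q C q]
qbqqqqqCqqqqq ⇒ qbqqqqqqCqqqqqq   [C → q C q]
qbqqqqqqCqqqqqq ⇒ qbqqqqqqqCqqqqqqq   [C → q C q]
qbqqqqqqqCqqqqqqq ⇒ qbqqqqqqqvqqqqqqq   [C → v]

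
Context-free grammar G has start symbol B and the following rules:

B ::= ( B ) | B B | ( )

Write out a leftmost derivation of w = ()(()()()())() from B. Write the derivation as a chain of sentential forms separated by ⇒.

B ⇒ BB ⇒ BBB ⇒ ()BB ⇒ ()(B)B ⇒ ()(BB)B ⇒ ()(()B)B ⇒ ()(()BB)B ⇒ ()(()()B)B ⇒ ()(()()BB)B ⇒ ()(()()()B)B ⇒ ()(()()()())B ⇒ ()(()()()())()

B ⇒ BB   [B ::= B B]
BB ⇒ BBB   [B ::= B B]
BBB ⇒ ()BB   [B ::= ( )]
()BB ⇒ ()(B)B   [B ::= ( B )]
()(B)B ⇒ ()(BB)B   [B ::= B B]
()(BB)B ⇒ ()(()B)B   [B ::= ( )]
()(()B)B ⇒ ()(()BB)B   [B ::= B B]
()(()BB)B ⇒ ()(()()B)B   [B ::= ( )]
()(()()B)B ⇒ ()(()()BB)B   [B ::= B B]
()(()()BB)B ⇒ ()(()()()B)B   [B ::= ( )]
()(()()()B)B ⇒ ()(()()()())B   [B ::= ( )]
()(()()()())B ⇒ ()(()()()())()   [B ::= ( )]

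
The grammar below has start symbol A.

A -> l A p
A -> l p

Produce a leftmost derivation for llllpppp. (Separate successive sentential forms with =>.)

A => lAp   [A -> l A p]
lAp => llApp   [A -> l A p]
llApp => lllAppp   [A -> l A p]
lllAppp => llllpppp   [A -> l p]

A => lAp => llApp => lllAppp => llllpppp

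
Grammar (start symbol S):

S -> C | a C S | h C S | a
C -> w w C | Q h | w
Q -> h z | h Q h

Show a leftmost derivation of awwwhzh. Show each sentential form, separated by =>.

S => aCS => awwCS => awwwS => awwwC => awwwQh => awwwhzh

S => aCS   [S -> a C S]
aCS => awwCS   [C -> w w C]
awwCS => awwwS   [C -> w]
awwwS => awwwC   [S -> C]
awwwC => awwwQh   [C -> Q h]
awwwQh => awwwhzh   [Q -> h z]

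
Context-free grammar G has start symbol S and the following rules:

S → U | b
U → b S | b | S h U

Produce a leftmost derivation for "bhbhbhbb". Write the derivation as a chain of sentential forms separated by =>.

S => U   [S → U]
U => ShU   [U → S h U]
ShU => UhU   [S → U]
UhU => ShUhU   [U → S h U]
ShUhU => UhUhU   [S → U]
UhUhU => ShUhUhU   [U → S h U]
ShUhUhU => UhUhUhU   [S → U]
UhUhUhU => bhUhUhU   [U → b]
bhUhUhU => bhbhUhU   [U → b]
bhbhUhU => bhbhbhU   [U → b]
bhbhbhU => bhbhbhbS   [U → b S]
bhbhbhbS => bhbhbhbb   [S → b]

S => U => ShU => UhU => ShUhU => UhUhU => ShUhUhU => UhUhUhU => bhUhUhU => bhbhUhU => bhbhbhU => bhbhbhbS => bhbhbhbb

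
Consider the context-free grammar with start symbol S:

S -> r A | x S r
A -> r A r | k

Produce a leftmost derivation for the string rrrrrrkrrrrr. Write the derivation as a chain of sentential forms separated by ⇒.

S⇒rA⇒rrAr⇒rrrArr⇒rrrrArrr⇒rrrrrArrrr⇒rrrrrrArrrrr⇒rrrrrrkrrrrr

S ⇒ rA   [S -> r A]
rA ⇒ rrAr   [A -> r A r]
rrAr ⇒ rrrArr   [A -> r A r]
rrrArr ⇒ rrrrArrr   [A -> r A r]
rrrrArrr ⇒ rrrrrArrrr   [A -> r A r]
rrrrrArrrr ⇒ rrrrrrArrrrr   [A -> r A r]
rrrrrrArrrrr ⇒ rrrrrrkrrrrr   [A -> k]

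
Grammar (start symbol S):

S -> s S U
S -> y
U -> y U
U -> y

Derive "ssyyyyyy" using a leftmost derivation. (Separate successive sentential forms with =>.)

S => sSU => ssSUU => ssyUU => ssyyU => ssyyyU => ssyyyyU => ssyyyyyU => ssyyyyyy

S => sSU   [S -> s S U]
sSU => ssSUU   [S -> s S U]
ssSUU => ssyUU   [S -> y]
ssyUU => ssyyU   [U -> y]
ssyyU => ssyyyU   [U -> y U]
ssyyyU => ssyyyyU   [U -> y U]
ssyyyyU => ssyyyyyU   [U -> y U]
ssyyyyyU => ssyyyyyy   [U -> y]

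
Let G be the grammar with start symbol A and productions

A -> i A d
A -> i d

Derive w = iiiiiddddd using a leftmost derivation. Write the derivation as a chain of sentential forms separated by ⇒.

A ⇒ iAd ⇒ iiAdd ⇒ iiiAddd ⇒ iiiiAdddd ⇒ iiiiiddddd

A ⇒ iAd   [A -> i A d]
iAd ⇒ iiAdd   [A -> i A d]
iiAdd ⇒ iiiAddd   [A -> i A d]
iiiAddd ⇒ iiiiAdddd   [A -> i A d]
iiiiAdddd ⇒ iiiiiddddd   [A -> i d]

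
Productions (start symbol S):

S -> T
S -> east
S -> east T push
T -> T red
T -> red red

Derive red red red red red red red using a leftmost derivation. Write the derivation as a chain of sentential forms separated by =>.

S => T => T red => T red red => T red red red => T red red red red => T red red red red red => red red red red red red red

S => T   [S -> T]
T => T red   [T -> T red]
T red => T red red   [T -> T red]
T red red => T red red red   [T -> T red]
T red red red => T red red red red   [T -> T red]
T red red red red => T red red red red red   [T -> T red]
T red red red red red => red red red red red red red   [T -> red red]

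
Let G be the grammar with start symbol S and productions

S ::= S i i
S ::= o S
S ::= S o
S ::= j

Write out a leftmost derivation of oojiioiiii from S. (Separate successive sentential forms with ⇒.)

S ⇒ Sii ⇒ Siiii ⇒ oSiiii ⇒ ooSiiii ⇒ ooSoiiii ⇒ ooSiioiiii ⇒ oojiioiiii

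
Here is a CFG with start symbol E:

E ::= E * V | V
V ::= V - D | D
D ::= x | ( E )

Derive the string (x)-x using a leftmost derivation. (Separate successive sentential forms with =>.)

E => V => V-D => D-D => (E)-D => (V)-D => (D)-D => (x)-D => (x)-x

E => V   [E ::= V]
V => V-D   [V ::= V - D]
V-D => D-D   [V ::= D]
D-D => (E)-D   [D ::= ( E )]
(E)-D => (V)-D   [E ::= V]
(V)-D => (D)-D   [V ::= D]
(D)-D => (x)-D   [D ::= x]
(x)-D => (x)-x   [D ::= x]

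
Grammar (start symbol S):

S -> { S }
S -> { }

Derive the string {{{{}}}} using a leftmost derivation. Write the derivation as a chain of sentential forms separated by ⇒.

S ⇒ {S} ⇒ {{S}} ⇒ {{{S}}} ⇒ {{{{}}}}

S ⇒ {S}   [S -> { S }]
{S} ⇒ {{S}}   [S -> { S }]
{{S}} ⇒ {{{S}}}   [S -> { S }]
{{{S}}} ⇒ {{{{}}}}   [S -> { }]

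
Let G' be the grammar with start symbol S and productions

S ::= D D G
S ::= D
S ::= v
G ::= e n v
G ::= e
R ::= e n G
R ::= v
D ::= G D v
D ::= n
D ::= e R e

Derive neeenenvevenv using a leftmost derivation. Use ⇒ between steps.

S ⇒ DDG ⇒ nDG ⇒ nGDvG ⇒ neDvG ⇒ neeRevG ⇒ neeenGevG ⇒ neeenenvevG ⇒ neeenenvevenv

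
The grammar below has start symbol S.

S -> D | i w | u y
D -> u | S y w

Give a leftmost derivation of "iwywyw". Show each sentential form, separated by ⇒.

S ⇒ D ⇒ Syw ⇒ Dyw ⇒ Sywyw ⇒ iwywyw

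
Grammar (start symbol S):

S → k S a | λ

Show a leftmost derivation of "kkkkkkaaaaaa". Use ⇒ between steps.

S⇒kSa⇒kkSaa⇒kkkSaaa⇒kkkkSaaaa⇒kkkkkSaaaaa⇒kkkkkkSaaaaaa⇒kkkkkkaaaaaa

S ⇒ kSa   [S → k S a]
kSa ⇒ kkSaa   [S → k S a]
kkSaa ⇒ kkkSaaa   [S → k S a]
kkkSaaa ⇒ kkkkSaaaa   [S → k S a]
kkkkSaaaa ⇒ kkkkkSaaaaa   [S → k S a]
kkkkkSaaaaa ⇒ kkkkkkSaaaaaa   [S → k S a]
kkkkkkSaaaaaa ⇒ kkkkkkaaaaaa   [S → λ]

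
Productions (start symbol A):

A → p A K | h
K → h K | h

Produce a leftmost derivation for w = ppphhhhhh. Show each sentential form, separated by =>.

A => pAK => ppAKK => pppAKKK => ppphKKK => ppphhKK => ppphhhK => ppphhhhK => ppphhhhhK => ppphhhhhh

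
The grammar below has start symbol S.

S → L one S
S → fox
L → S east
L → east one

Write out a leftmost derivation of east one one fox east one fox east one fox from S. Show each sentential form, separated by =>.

S => L one S => S east one S => L one S east one S => S east one S east one S => L one S east one S east one S => east one one S east one S east one S => east one one fox east one S east one S => east one one fox east one fox east one S => east one one fox east one fox east one fox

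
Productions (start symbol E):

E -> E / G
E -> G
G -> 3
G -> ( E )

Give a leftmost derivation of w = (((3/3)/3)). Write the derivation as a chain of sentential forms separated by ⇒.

E ⇒ G   [E -> G]
G ⇒ (E)   [G -> ( E )]
(E) ⇒ (G)   [E -> G]
(G) ⇒ ((E))   [G -> ( E )]
((E)) ⇒ ((E/G))   [E -> E / G]
((E/G)) ⇒ ((G/G))   [E -> G]
((G/G)) ⇒ (((E)/G))   [G -> ( E )]
(((E)/G)) ⇒ (((E/G)/G))   [E -> E / G]
(((E/G)/G)) ⇒ (((G/G)/G))   [E -> G]
(((G/G)/G)) ⇒ (((3/G)/G))   [G -> 3]
(((3/G)/G)) ⇒ (((3/3)/G))   [G -> 3]
(((3/3)/G)) ⇒ (((3/3)/3))   [G -> 3]

E ⇒ G ⇒ (E) ⇒ (G) ⇒ ((E)) ⇒ ((E/G)) ⇒ ((G/G)) ⇒ (((E)/G)) ⇒ (((E/G)/G)) ⇒ (((G/G)/G)) ⇒ (((3/G)/G)) ⇒ (((3/3)/G)) ⇒ (((3/3)/3))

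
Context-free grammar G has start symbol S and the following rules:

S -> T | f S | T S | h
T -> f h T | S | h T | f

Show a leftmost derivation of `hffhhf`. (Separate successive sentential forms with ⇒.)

S ⇒ TS   [S -> T S]
TS ⇒ hTS   [T -> h T]
hTS ⇒ hfS   [T -> f]
hfS ⇒ hfT   [S -> T]
hfT ⇒ hffhT   [T -> f h T]
hffhT ⇒ hffhhT   [T -> h T]
hffhhT ⇒ hffhhf   [T -> f]

S ⇒ TS ⇒ hTS ⇒ hfS ⇒ hfT ⇒ hffhT ⇒ hffhhT ⇒ hffhhf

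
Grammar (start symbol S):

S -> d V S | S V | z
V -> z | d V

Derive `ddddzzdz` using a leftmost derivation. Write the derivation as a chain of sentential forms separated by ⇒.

S⇒dVS⇒ddVS⇒dddVS⇒ddddVS⇒ddddzS⇒ddddzSV⇒ddddzzV⇒ddddzzdV⇒ddddzzdz

S ⇒ dVS   [S -> d V S]
dVS ⇒ ddVS   [V -> d V]
ddVS ⇒ dddVS   [V -> d V]
dddVS ⇒ ddddVS   [V -> d V]
ddddVS ⇒ ddddzS   [V -> z]
ddddzS ⇒ ddddzSV   [S -> S V]
ddddzSV ⇒ ddddzzV   [S -> z]
ddddzzV ⇒ ddddzzdV   [V -> d V]
ddddzzdV ⇒ ddddzzdz   [V -> z]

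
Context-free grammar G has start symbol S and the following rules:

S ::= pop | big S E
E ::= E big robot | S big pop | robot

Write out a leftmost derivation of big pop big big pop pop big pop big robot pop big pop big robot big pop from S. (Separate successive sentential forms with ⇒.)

S ⇒ big S E ⇒ big pop E ⇒ big pop S big pop ⇒ big pop big S E big pop ⇒ big pop big big S E E big pop ⇒ big pop big big pop E E big pop ⇒ big pop big big pop E big robot E big pop ⇒ big pop big big pop S big pop big robot E big pop ⇒ big pop big big pop pop big pop big robot E big pop ⇒ big pop big big pop pop big pop big robot E big robot big pop ⇒ big pop big big pop pop big pop big robot S big pop big robot big pop ⇒ big pop big big pop pop big pop big robot pop big pop big robot big pop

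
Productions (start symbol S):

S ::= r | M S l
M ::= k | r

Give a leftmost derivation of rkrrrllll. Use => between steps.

S => MSl   [S ::= M S l]
MSl => rSl   [M ::= r]
rSl => rMSll   [S ::= M S l]
rMSll => rkSll   [M ::= k]
rkSll => rkMSlll   [S ::= M S l]
rkMSlll => rkrSlll   [M ::= r]
rkrSlll => rkrMSllll   [S ::= M S l]
rkrMSllll => rkrrSllll   [M ::= r]
rkrrSllll => rkrrrllll   [S ::= r]

S => MSl => rSl => rMSll => rkSll => rkMSlll => rkrSlll => rkrMSllll => rkrrSllll => rkrrrllll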